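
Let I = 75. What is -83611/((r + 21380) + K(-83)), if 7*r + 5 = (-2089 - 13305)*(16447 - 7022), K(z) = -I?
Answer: 585277/144939320 ≈ 0.0040381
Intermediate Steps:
K(z) = -75 (K(z) = -1*75 = -75)
r = -145088455/7 (r = -5/7 + ((-2089 - 13305)*(16447 - 7022))/7 = -5/7 + (-15394*9425)/7 = -5/7 + (1/7)*(-145088450) = -5/7 - 145088450/7 = -145088455/7 ≈ -2.0727e+7)
-83611/((r + 21380) + K(-83)) = -83611/((-145088455/7 + 21380) - 75) = -83611/(-144938795/7 - 75) = -83611/(-144939320/7) = -83611*(-7/144939320) = 585277/144939320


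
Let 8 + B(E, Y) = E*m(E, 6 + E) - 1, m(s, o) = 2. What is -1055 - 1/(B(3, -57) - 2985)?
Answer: -3152339/2988 ≈ -1055.0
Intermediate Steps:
B(E, Y) = -9 + 2*E (B(E, Y) = -8 + (E*2 - 1) = -8 + (2*E - 1) = -8 + (-1 + 2*E) = -9 + 2*E)
-1055 - 1/(B(3, -57) - 2985) = -1055 - 1/((-9 + 2*3) - 2985) = -1055 - 1/((-9 + 6) - 2985) = -1055 - 1/(-3 - 2985) = -1055 - 1/(-2988) = -1055 - 1*(-1/2988) = -1055 + 1/2988 = -3152339/2988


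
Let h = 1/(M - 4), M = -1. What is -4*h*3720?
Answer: 2976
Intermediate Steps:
h = -⅕ (h = 1/(-1 - 4) = 1/(-5) = -⅕ ≈ -0.20000)
-4*h*3720 = -4*(-⅕)*3720 = (⅘)*3720 = 2976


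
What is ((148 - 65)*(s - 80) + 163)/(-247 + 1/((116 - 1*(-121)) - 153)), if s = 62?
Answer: 111804/20747 ≈ 5.3889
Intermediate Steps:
((148 - 65)*(s - 80) + 163)/(-247 + 1/((116 - 1*(-121)) - 153)) = ((148 - 65)*(62 - 80) + 163)/(-247 + 1/((116 - 1*(-121)) - 153)) = (83*(-18) + 163)/(-247 + 1/((116 + 121) - 153)) = (-1494 + 163)/(-247 + 1/(237 - 153)) = -1331/(-247 + 1/84) = -1331/(-20747/84) = -1331*(-84/20747) = 111804/20747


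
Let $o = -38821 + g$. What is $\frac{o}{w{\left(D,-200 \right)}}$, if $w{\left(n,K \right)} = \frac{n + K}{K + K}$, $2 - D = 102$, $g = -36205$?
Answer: $- \frac{300104}{3} \approx -1.0003 \cdot 10^{5}$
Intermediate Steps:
$D = -100$ ($D = 2 - 102 = -100$)
$w{\left(n,K \right)} = \frac{K + n}{2 K}$
$o = -75026$ ($o = -38821 - 36205 = -75026$)
$\frac{o}{w{\left(D,-200 \right)}} = - \frac{75026}{\frac{1}{2} \frac{1}{-200} \left(-200 - 100\right)} = - \frac{75026}{\frac{1}{2} \left(- \frac{1}{200}\right) \left(-300\right)} = - \frac{75026}{\frac{3}{4}} = \left(-75026\right) \frac{4}{3} = - \frac{300104}{3}$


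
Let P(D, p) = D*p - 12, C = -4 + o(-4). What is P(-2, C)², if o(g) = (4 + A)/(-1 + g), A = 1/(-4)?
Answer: 25/4 ≈ 6.2500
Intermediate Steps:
A = -¼ (A = 1*(-¼) = -¼ ≈ -0.25000)
o(g) = 15/(4*(-1 + g)) (o(g) = (4 - ¼)/(-1 + g) = 15/(4*(-1 + g)))
C = -19/4 (C = -4 + 15/(4*(-1 - 4)) = -4 + (15/4)/(-5) = -4 + (15/4)*(-⅕) = -4 - ¾ = -19/4 ≈ -4.7500)
P(D, p) = -12 + D*p
P(-2, C)² = (-12 - 2*(-19/4))² = (-12 + 19/2)² = (-5/2)² = 25/4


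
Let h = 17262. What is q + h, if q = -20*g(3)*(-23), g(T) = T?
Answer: 18642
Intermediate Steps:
q = 1380 (q = -20*3*(-23) = -60*(-23) = 1380)
q + h = 1380 + 17262 = 18642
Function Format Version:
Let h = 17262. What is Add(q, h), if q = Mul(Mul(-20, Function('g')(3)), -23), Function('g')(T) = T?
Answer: 18642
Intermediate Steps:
q = 1380 (q = Mul(Mul(-20, 3), -23) = Mul(-60, -23) = 1380)
Add(q, h) = Add(1380, 17262) = 18642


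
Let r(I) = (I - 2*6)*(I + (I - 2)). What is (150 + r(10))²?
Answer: 12996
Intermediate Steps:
r(I) = (-12 + I)*(-2 + 2*I) (r(I) = (I - 12)*(I + (-2 + I)) = (-12 + I)*(-2 + 2*I))
(150 + r(10))² = (150 + (24 - 26*10 + 2*10²))² = (150 + (24 - 260 + 2*100))² = (150 + (24 - 260 + 200))² = (150 - 36)² = 114² = 12996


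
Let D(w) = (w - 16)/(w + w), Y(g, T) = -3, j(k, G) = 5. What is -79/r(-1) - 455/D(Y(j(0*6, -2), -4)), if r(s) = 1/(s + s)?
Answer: 272/19 ≈ 14.316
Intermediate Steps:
r(s) = 1/(2*s)
D(w) = (-16 + w)/(2*w) (D(w) = (-16 + w)/((2*w)) = (-16 + w)*(1/(2*w)) = (-16 + w)/(2*w))
-79/r(-1) - 455/D(Y(j(0*6, -2), -4)) = -79/((½)/(-1)) - 455*(-6/(-16 - 3)) = -79/((½)*(-1)) - 455/((½)*(-⅓)*(-19)) = -79/(-½) - 455/19/6 = -79*(-2) - 455*6/19 = 158 - 2730/19 = 272/19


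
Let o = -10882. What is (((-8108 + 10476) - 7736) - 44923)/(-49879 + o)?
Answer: 50291/60761 ≈ 0.82769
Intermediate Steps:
(((-8108 + 10476) - 7736) - 44923)/(-49879 + o) = (((-8108 + 10476) - 7736) - 44923)/(-49879 - 10882) = ((2368 - 7736) - 44923)/(-60761) = (-5368 - 44923)*(-1/60761) = -50291*(-1/60761) = 50291/60761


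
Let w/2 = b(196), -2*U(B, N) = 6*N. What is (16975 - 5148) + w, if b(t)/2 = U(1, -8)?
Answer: 11923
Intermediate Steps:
U(B, N) = -3*N
b(t) = 48 (b(t) = 2*(-3*(-8)) = 2*24 = 48)
w = 96 (w = 2*48 = 96)
(16975 - 5148) + w = (16975 - 5148) + 96 = 11827 + 96 = 11923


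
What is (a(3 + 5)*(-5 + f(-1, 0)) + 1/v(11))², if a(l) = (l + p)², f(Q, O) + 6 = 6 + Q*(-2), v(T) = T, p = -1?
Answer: 2611456/121 ≈ 21582.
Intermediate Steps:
f(Q, O) = -2*Q (f(Q, O) = -6 + (6 + Q*(-2)) = -6 + (6 - 2*Q) = -2*Q)
a(l) = (-1 + l)² (a(l) = (l - 1)² = (-1 + l)²)
(a(3 + 5)*(-5 + f(-1, 0)) + 1/v(11))² = ((-1 + (3 + 5))²*(-5 - 2*(-1)) + 1/11)² = ((-1 + 8)²*(-5 + 2) + 1/11)² = (7²*(-3) + 1/11)² = (49*(-3) + 1/11)² = (-147 + 1/11)² = (-1616/11)² = 2611456/121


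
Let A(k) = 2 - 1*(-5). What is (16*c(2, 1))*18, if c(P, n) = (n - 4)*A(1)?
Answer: -6048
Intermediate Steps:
A(k) = 7 (A(k) = 2 + 5 = 7)
c(P, n) = -28 + 7*n (c(P, n) = (n - 4)*7 = (-4 + n)*7 = -28 + 7*n)
(16*c(2, 1))*18 = (16*(-28 + 7*1))*18 = (16*(-28 + 7))*18 = (16*(-21))*18 = -336*18 = -6048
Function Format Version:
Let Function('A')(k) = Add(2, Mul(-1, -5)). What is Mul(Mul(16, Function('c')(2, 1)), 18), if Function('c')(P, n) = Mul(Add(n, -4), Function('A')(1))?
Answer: -6048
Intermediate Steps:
Function('A')(k) = 7 (Function('A')(k) = Add(2, 5) = 7)
Function('c')(P, n) = Add(-28, Mul(7, n)) (Function('c')(P, n) = Mul(Add(n, -4), 7) = Mul(Add(-4, n), 7) = Add(-28, Mul(7, n)))
Mul(Mul(16, Function('c')(2, 1)), 18) = Mul(Mul(16, Add(-28, Mul(7, 1))), 18) = Mul(Mul(16, Add(-28, 7)), 18) = Mul(Mul(16, -21), 18) = Mul(-336, 18) = -6048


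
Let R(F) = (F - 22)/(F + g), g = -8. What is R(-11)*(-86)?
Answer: -2838/19 ≈ -149.37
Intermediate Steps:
R(F) = (-22 + F)/(-8 + F) (R(F) = (F - 22)/(F - 8) = (-22 + F)/(-8 + F))
R(-11)*(-86) = ((-22 - 11)/(-8 - 11))*(-86) = (-33/(-19))*(-86) = -1/19*(-33)*(-86) = (33/19)*(-86) = -2838/19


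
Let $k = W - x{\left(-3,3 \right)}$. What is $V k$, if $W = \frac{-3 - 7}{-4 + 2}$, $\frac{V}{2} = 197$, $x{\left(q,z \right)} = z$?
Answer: $788$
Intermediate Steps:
$V = 394$ ($V = 2 \cdot 197 = 394$)
$W = 5$ ($W = - \frac{10}{-2} = \left(-10\right) \left(- \frac{1}{2}\right) = 5$)
$k = 2$ ($k = 5 - 3 = 2$)
$V k = 394 \cdot 2 = 788$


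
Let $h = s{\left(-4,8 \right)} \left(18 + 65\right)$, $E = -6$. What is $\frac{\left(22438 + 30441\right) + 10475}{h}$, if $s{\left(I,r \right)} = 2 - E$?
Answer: $\frac{31677}{332} \approx 95.413$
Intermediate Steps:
$s{\left(I,r \right)} = 8$ ($s{\left(I,r \right)} = 2 - -6 = 2 + 6 = 8$)
$h = 664$ ($h = 8 \left(18 + 65\right) = 8 \cdot 83 = 664$)
$\frac{\left(22438 + 30441\right) + 10475}{h} = \frac{\left(22438 + 30441\right) + 10475}{664} = \left(52879 + 10475\right) \frac{1}{664} = 63354 \cdot \frac{1}{664} = \frac{31677}{332}$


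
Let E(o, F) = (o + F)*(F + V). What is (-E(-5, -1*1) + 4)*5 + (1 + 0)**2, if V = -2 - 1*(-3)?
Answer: 21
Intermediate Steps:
V = 1 (V = -2 + 3 = 1)
E(o, F) = (1 + F)*(F + o) (E(o, F) = (o + F)*(F + 1) = (F + o)*(1 + F) = (1 + F)*(F + o))
(-E(-5, -1*1) + 4)*5 + (1 + 0)**2 = (-(-1*1 - 5 + (-1*1)**2 - 1*1*(-5)) + 4)*5 + (1 + 0)**2 = (-(-1 - 5 + (-1)**2 - 1*(-5)) + 4)*5 + 1**2 = (-(-1 - 5 + 1 + 5) + 4)*5 + 1 = (-1*0 + 4)*5 + 1 = (0 + 4)*5 + 1 = 4*5 + 1 = 20 + 1 = 21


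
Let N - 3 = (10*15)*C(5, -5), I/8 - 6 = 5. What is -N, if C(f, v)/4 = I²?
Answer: -4646403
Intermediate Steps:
I = 88 (I = 48 + 8*5 = 48 + 40 = 88)
C(f, v) = 30976 (C(f, v) = 4*88² = 4*7744 = 30976)
N = 4646403 (N = 3 + (10*15)*30976 = 3 + 150*30976 = 3 + 4646400 = 4646403)
-N = -1*4646403 = -4646403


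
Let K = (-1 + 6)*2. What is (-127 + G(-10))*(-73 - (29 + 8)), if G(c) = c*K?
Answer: 24970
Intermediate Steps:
K = 10 (K = 5*2 = 10)
G(c) = 10*c (G(c) = c*10 = 10*c)
(-127 + G(-10))*(-73 - (29 + 8)) = (-127 + 10*(-10))*(-73 - (29 + 8)) = (-127 - 100)*(-73 - 1*37) = -227*(-73 - 37) = -227*(-110) = 24970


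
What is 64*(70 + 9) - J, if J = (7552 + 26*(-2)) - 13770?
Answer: 11326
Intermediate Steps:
J = -6270 (J = (7552 - 52) - 13770 = 7500 - 13770 = -6270)
64*(70 + 9) - J = 64*(70 + 9) - 1*(-6270) = 64*79 + 6270 = 5056 + 6270 = 11326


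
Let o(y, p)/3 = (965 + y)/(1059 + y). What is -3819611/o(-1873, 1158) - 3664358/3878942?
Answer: -3015068575100665/2641559502 ≈ -1.1414e+6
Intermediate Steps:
o(y, p) = 3*(965 + y)/(1059 + y) (o(y, p) = 3*((965 + y)/(1059 + y)) = 3*(965 + y)/(1059 + y))
-3819611/o(-1873, 1158) - 3664358/3878942 = -3819611*(1059 - 1873)/(3*(965 - 1873)) - 3664358/3878942 = -3819611/(3*(-908)/(-814)) - 3664358*1/3878942 = -3819611/(3*(-1/814)*(-908)) - 1832179/1939471 = -3819611/1362/407 - 1832179/1939471 = -3819611*407/1362 - 1832179/1939471 = -1554581677/1362 - 1832179/1939471 = -3015068575100665/2641559502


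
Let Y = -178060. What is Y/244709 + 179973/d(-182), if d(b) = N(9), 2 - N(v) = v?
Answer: -44042259277/1712963 ≈ -25711.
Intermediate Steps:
N(v) = 2 - v
d(b) = -7 (d(b) = 2 - 1*9 = 2 - 9 = -7)
Y/244709 + 179973/d(-182) = -178060/244709 + 179973/(-7) = -178060*1/244709 + 179973*(-1/7) = -178060/244709 - 179973/7 = -44042259277/1712963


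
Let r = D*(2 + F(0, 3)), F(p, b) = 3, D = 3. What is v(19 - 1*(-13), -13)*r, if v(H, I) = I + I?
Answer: -390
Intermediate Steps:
v(H, I) = 2*I
r = 15 (r = 3*(2 + 3) = 3*5 = 15)
v(19 - 1*(-13), -13)*r = (2*(-13))*15 = -26*15 = -390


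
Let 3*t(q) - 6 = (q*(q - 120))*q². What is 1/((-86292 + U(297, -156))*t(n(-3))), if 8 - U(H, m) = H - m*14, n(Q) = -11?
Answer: -3/15477686755 ≈ -1.9383e-10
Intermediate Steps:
U(H, m) = 8 - H + 14*m (U(H, m) = 8 - (H - m*14) = 8 - (H - 14*m) = 8 + (-H + 14*m) = 8 - H + 14*m)
t(q) = 2 + q³*(-120 + q)/3 (t(q) = 2 + ((q*(q - 120))*q²)/3 = 2 + ((q*(-120 + q))*q²)/3 = 2 + (q³*(-120 + q))/3 = 2 + q³*(-120 + q)/3)
1/((-86292 + U(297, -156))*t(n(-3))) = 1/((-86292 + (8 - 1*297 + 14*(-156)))*(2 - 40*(-11)³ + (⅓)*(-11)⁴)) = 1/((-86292 + (8 - 297 - 2184))*(2 - 40*(-1331) + (⅓)*14641)) = 1/((-86292 - 2473)*(2 + 53240 + 14641/3)) = 1/((-88765)*(174367/3)) = -1/88765*3/174367 = -3/15477686755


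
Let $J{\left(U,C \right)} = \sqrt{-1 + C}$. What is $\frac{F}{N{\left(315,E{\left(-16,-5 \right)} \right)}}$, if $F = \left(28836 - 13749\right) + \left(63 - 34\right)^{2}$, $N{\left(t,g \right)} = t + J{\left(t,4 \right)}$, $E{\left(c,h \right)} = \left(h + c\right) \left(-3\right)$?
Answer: $\frac{836220}{16537} - \frac{7964 \sqrt{3}}{49611} \approx 50.289$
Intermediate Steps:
$E{\left(c,h \right)} = - 3 c - 3 h$ ($E{\left(c,h \right)} = \left(c + h\right) \left(-3\right) = - 3 c - 3 h$)
$N{\left(t,g \right)} = t + \sqrt{3}$ ($N{\left(t,g \right)} = t + \sqrt{-1 + 4} = t + \sqrt{3}$)
$F = 15928$ ($F = 15087 + 29^{2} = 15087 + 841 = 15928$)
$\frac{F}{N{\left(315,E{\left(-16,-5 \right)} \right)}} = \frac{15928}{315 + \sqrt{3}}$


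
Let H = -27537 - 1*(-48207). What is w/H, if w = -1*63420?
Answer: -2114/689 ≈ -3.0682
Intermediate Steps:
H = 20670 (H = -27537 + 48207 = 20670)
w = -63420
w/H = -63420/20670 = -63420*1/20670 = -2114/689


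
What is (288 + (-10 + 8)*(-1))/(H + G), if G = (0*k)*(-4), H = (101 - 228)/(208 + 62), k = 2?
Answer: -78300/127 ≈ -616.54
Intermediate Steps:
H = -127/270 ≈ -0.47037
G = 0 (G = (0*2)*(-4) = 0*(-4) = 0)
(288 + (-10 + 8)*(-1))/(H + G) = (288 + (-10 + 8)*(-1))/(-127/270 + 0) = (288 - 2*(-1))/(-127/270) = (288 + 2)*(-270/127) = 290*(-270/127) = -78300/127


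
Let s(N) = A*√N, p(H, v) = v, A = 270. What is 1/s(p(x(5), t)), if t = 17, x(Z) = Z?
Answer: √17/4590 ≈ 0.00089828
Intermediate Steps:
s(N) = 270*√N
1/s(p(x(5), t)) = 1/(270*√17) = √17/4590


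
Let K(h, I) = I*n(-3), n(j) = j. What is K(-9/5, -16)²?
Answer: 2304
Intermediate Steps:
K(h, I) = -3*I (K(h, I) = I*(-3) = -3*I)
K(-9/5, -16)² = (-3*(-16))² = 48² = 2304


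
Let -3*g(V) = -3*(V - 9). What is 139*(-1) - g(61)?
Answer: -191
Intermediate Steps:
g(V) = -9 + V (g(V) = -(-1)*(V - 9) = -(-1)*(-9 + V) = -(27 - 3*V)/3 = -9 + V)
139*(-1) - g(61) = 139*(-1) - (-9 + 61) = -139 - 1*52 = -139 - 52 = -191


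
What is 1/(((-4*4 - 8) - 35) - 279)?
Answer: -1/338 ≈ -0.0029586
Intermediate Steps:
1/(((-4*4 - 8) - 35) - 279) = 1/(((-16 - 8) - 35) - 279) = 1/((-24 - 35) - 279) = 1/(-59 - 279) = 1/(-338) = -1/338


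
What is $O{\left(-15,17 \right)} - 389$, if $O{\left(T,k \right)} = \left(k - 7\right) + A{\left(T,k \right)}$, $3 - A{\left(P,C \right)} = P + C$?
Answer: $-378$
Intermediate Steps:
$A{\left(P,C \right)} = 3 - C - P$ ($A{\left(P,C \right)} = 3 - \left(P + C\right) = 3 - \left(C + P\right) = 3 - C - P$)
$O{\left(T,k \right)} = -4 - T$ ($O{\left(T,k \right)} = \left(k - 7\right) - \left(-3 + T + k\right) = \left(-7 + k\right) - \left(-3 + T + k\right) = -4 - T$)
$O{\left(-15,17 \right)} - 389 = \left(-4 - -15\right) - 389 = \left(-4 + 15\right) - 389 = 11 - 389 = -378$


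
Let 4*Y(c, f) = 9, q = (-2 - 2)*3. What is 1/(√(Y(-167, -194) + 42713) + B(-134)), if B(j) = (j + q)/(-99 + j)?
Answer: -136072/9275787565 + 108578*√170861/9275787565 ≈ 0.0048238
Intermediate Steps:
q = -12 (q = -4*3 = -12)
Y(c, f) = 9/4 (Y(c, f) = (¼)*9 = 9/4)
B(j) = (-12 + j)/(-99 + j) (B(j) = (j - 12)/(-99 + j) = (-12 + j)/(-99 + j))
1/(√(Y(-167, -194) + 42713) + B(-134)) = 1/(√(9/4 + 42713) + (-12 - 134)/(-99 - 134)) = 1/(√(170861/4) - 146/(-233)) = 1/(√170861/2 - 1/233*(-146)) = 1/(√170861/2 + 146/233) = 1/(146/233 + √170861/2)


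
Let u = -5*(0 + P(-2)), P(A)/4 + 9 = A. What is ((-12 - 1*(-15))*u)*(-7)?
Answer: -4620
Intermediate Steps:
P(A) = -36 + 4*A
u = 220 (u = -5*(0 + (-36 + 4*(-2))) = -5*(0 + (-36 - 8)) = -5*(0 - 44) = -5*(-44) = 220)
((-12 - 1*(-15))*u)*(-7) = ((-12 - 1*(-15))*220)*(-7) = ((-12 + 15)*220)*(-7) = (3*220)*(-7) = 660*(-7) = -4620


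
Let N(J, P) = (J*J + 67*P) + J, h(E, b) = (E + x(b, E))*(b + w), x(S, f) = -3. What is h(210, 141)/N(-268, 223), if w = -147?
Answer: -1242/86497 ≈ -0.014359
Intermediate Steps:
h(E, b) = (-147 + b)*(-3 + E) (h(E, b) = (E - 3)*(b - 147) = (-3 + E)*(-147 + b) = (-147 + b)*(-3 + E))
N(J, P) = J + J² + 67*P (N(J, P) = (J² + 67*P) + J = J + J² + 67*P)
h(210, 141)/N(-268, 223) = (441 - 147*210 - 3*141 + 210*141)/(-268 + (-268)² + 67*223) = (441 - 30870 - 423 + 29610)/(-268 + 71824 + 14941) = -1242/86497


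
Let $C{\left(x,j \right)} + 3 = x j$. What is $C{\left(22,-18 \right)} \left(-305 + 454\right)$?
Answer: $-59451$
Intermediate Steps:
$C{\left(x,j \right)} = -3 + j x$ ($C{\left(x,j \right)} = -3 + x j = -3 + j x$)
$C{\left(22,-18 \right)} \left(-305 + 454\right) = \left(-3 - 396\right) \left(-305 + 454\right) = \left(-3 - 396\right) 149 = \left(-399\right) 149 = -59451$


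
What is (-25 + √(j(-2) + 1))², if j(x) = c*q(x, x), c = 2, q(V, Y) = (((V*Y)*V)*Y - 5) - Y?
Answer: 652 - 150*√3 ≈ 392.19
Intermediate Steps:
q(V, Y) = -5 - Y + V²*Y² (q(V, Y) = ((Y*V²)*Y - 5) - Y = (V²*Y² - 5) - Y = (-5 + V²*Y²) - Y = -5 - Y + V²*Y²)
j(x) = -10 - 2*x + 2*x⁴ (j(x) = 2*(-5 - x + x²*x²) = 2*(-5 - x + x⁴) = 2*(-5 + x⁴ - x) = -10 - 2*x + 2*x⁴)
(-25 + √(j(-2) + 1))² = (-25 + √((-10 - 2*(-2) + 2*(-2)⁴) + 1))² = (-25 + √((-10 + 4 + 2*16) + 1))² = (-25 + √((-10 + 4 + 32) + 1))² = (-25 + √(26 + 1))² = (-25 + √27)² = (-25 + 3*√3)²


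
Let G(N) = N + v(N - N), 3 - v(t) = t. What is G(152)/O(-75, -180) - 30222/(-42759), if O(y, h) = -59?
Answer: -538283/280309 ≈ -1.9203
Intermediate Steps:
v(t) = 3 - t
G(N) = 3 + N (G(N) = N + (3 - (N - N)) = N + (3 - 1*0) = N + (3 + 0) = N + 3 = 3 + N)
G(152)/O(-75, -180) - 30222/(-42759) = (3 + 152)/(-59) - 30222/(-42759) = 155*(-1/59) - 30222*(-1/42759) = -155/59 + 3358/4751 = -538283/280309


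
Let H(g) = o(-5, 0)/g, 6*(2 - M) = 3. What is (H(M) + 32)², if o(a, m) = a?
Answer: 7396/9 ≈ 821.78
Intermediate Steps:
M = 3/2 (M = 2 - ⅙*3 = 2 - ½ = 3/2 ≈ 1.5000)
H(g) = -5/g
(H(M) + 32)² = (-5/3/2 + 32)² = (-5*⅔ + 32)² = (-10/3 + 32)² = (86/3)² = 7396/9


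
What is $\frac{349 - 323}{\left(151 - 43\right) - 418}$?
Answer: $- \frac{13}{155} \approx -0.083871$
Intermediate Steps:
$\frac{349 - 323}{\left(151 - 43\right) - 418} = \frac{26}{\left(151 - 43\right) - 418} = \frac{26}{108 - 418} = \frac{26}{-310} = 26 \left(- \frac{1}{310}\right) = - \frac{13}{155}$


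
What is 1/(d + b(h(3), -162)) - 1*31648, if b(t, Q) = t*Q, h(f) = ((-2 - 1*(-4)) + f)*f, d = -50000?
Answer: -1659304641/52430 ≈ -31648.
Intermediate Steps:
h(f) = f*(2 + f) (h(f) = ((-2 + 4) + f)*f = (2 + f)*f = f*(2 + f))
b(t, Q) = Q*t
1/(d + b(h(3), -162)) - 1*31648 = 1/(-50000 - 486*(2 + 3)) - 1*31648 = 1/(-50000 - 486*5) - 31648 = 1/(-50000 - 162*15) - 31648 = 1/(-50000 - 2430) - 31648 = 1/(-52430) - 31648 = -1/52430 - 31648 = -1659304641/52430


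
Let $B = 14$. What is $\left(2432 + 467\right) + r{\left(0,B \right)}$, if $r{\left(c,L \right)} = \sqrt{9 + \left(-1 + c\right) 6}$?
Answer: $2899 + \sqrt{3} \approx 2900.7$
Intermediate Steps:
$r{\left(c,L \right)} = \sqrt{3 + 6 c}$ ($r{\left(c,L \right)} = \sqrt{9 + \left(-6 + 6 c\right)} = \sqrt{3 + 6 c}$)
$\left(2432 + 467\right) + r{\left(0,B \right)} = \left(2432 + 467\right) + \sqrt{3 + 6 \cdot 0} = 2899 + \sqrt{3 + 0} = 2899 + \sqrt{3}$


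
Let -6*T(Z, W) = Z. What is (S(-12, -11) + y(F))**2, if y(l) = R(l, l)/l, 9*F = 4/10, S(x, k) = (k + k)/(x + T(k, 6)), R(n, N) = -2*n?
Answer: 100/3721 ≈ 0.026874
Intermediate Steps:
T(Z, W) = -Z/6
S(x, k) = 2*k/(x - k/6) (S(x, k) = (k + k)/(x - k/6) = (2*k)/(x - k/6) = 2*k/(x - k/6))
F = 2/45 (F = (4/10)/9 = (4*(1/10))/9 = (1/9)*(2/5) = 2/45 ≈ 0.044444)
y(l) = -2 (y(l) = (-2*l)/l = -2)
(S(-12, -11) + y(F))**2 = (12*(-11)/(-1*(-11) + 6*(-12)) - 2)**2 = (12*(-11)/(11 - 72) - 2)**2 = (12*(-11)/(-61) - 2)**2 = (12*(-11)*(-1/61) - 2)**2 = (132/61 - 2)**2 = (10/61)**2 = 100/3721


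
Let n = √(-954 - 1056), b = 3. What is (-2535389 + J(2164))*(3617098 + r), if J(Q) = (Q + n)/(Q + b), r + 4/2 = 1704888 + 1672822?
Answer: -38430763791959994/2167 + 6994806*I*√2010/2167 ≈ -1.7735e+13 + 1.4472e+5*I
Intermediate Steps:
n = I*√2010 (n = √(-2010) = I*√2010 ≈ 44.833*I)
r = 3377708 (r = -2 + (1704888 + 1672822) = -2 + 3377710 = 3377708)
J(Q) = (Q + I*√2010)/(3 + Q) (J(Q) = (Q + I*√2010)/(Q + 3) = (Q + I*√2010)/(3 + Q))
(-2535389 + J(2164))*(3617098 + r) = (-2535389 + (2164 + I*√2010)/(3 + 2164))*(3617098 + 3377708) = (-2535389 + (2164 + I*√2010)/2167)*6994806 = (-2535389 + (2164/2167 + I*√2010/2167))*6994806 = (-5494185799/2167 + I*√2010/2167)*6994806 = -38430763791959994/2167 + 6994806*I*√2010/2167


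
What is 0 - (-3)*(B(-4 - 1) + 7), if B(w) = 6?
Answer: 39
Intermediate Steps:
0 - (-3)*(B(-4 - 1) + 7) = 0 - (-3)*(6 + 7) = 0 - (-3)*13 = 0 - 1*(-39) = 0 + 39 = 39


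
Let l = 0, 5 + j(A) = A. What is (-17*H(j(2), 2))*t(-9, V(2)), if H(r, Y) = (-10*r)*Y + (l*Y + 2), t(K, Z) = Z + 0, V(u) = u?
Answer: -2108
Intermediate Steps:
j(A) = -5 + A
t(K, Z) = Z
H(r, Y) = 2 - 10*Y*r (H(r, Y) = (-10*r)*Y + (0*Y + 2) = -10*Y*r + (0 + 2) = -10*Y*r + 2 = 2 - 10*Y*r)
(-17*H(j(2), 2))*t(-9, V(2)) = -17*(2 - 10*2*(-5 + 2))*2 = -17*(2 - 10*2*(-3))*2 = -17*(2 + 60)*2 = -17*62*2 = -1054*2 = -2108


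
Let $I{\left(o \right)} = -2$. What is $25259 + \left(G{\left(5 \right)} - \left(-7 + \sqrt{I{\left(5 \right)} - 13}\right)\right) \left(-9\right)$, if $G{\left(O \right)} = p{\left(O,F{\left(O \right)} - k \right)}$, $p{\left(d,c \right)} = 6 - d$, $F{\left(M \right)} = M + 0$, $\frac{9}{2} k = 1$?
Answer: $25187 + 9 i \sqrt{15} \approx 25187.0 + 34.857 i$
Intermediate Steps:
$k = \frac{2}{9}$ ($k = \frac{2}{9} \cdot 1 = \frac{2}{9} \approx 0.22222$)
$F{\left(M \right)} = M$
$G{\left(O \right)} = 6 - O$
$25259 + \left(G{\left(5 \right)} - \left(-7 + \sqrt{I{\left(5 \right)} - 13}\right)\right) \left(-9\right) = 25259 + \left(\left(6 - 5\right) + \left(7 - \sqrt{-2 - 13}\right)\right) \left(-9\right) = 25259 + \left(\left(6 - 5\right) + \left(7 - \sqrt{-15}\right)\right) \left(-9\right) = 25259 + \left(1 + \left(7 - i \sqrt{15}\right)\right) \left(-9\right) = 25259 + \left(8 - i \sqrt{15}\right) \left(-9\right) = 25259 - \left(72 - 9 i \sqrt{15}\right) = 25187 + 9 i \sqrt{15}$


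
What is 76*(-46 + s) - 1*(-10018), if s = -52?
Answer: 2570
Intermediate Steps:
76*(-46 + s) - 1*(-10018) = 76*(-46 - 52) - 1*(-10018) = 76*(-98) + 10018 = -7448 + 10018 = 2570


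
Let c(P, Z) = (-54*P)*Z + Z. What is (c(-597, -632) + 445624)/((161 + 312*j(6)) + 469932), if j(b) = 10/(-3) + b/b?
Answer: -19929424/469365 ≈ -42.460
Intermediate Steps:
j(b) = -7/3 (j(b) = 10*(-1/3) + 1 = -10/3 + 1 = -7/3)
c(P, Z) = Z - 54*P*Z (c(P, Z) = -54*P*Z + Z = Z - 54*P*Z)
(c(-597, -632) + 445624)/((161 + 312*j(6)) + 469932) = (-632*(1 - 54*(-597)) + 445624)/((161 + 312*(-7/3)) + 469932) = (-632*(1 + 32238) + 445624)/((161 - 728) + 469932) = (-632*32239 + 445624)/(-567 + 469932) = (-20375048 + 445624)/469365 = -19929424*1/469365 = -19929424/469365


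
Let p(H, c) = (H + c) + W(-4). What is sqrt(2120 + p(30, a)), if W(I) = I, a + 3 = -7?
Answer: 2*sqrt(534) ≈ 46.217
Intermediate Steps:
a = -10 (a = -3 - 7 = -10)
p(H, c) = -4 + H + c (p(H, c) = (H + c) - 4 = -4 + H + c)
sqrt(2120 + p(30, a)) = sqrt(2120 + (-4 + 30 - 10)) = sqrt(2120 + 16) = sqrt(2136) = 2*sqrt(534)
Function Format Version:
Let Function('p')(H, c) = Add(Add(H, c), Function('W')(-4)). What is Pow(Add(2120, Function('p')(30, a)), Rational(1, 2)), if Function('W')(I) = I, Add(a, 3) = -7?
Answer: Mul(2, Pow(534, Rational(1, 2))) ≈ 46.217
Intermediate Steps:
a = -10 (a = Add(-3, -7) = -10)
Function('p')(H, c) = Add(-4, H, c) (Function('p')(H, c) = Add(Add(H, c), -4) = Add(-4, H, c))
Pow(Add(2120, Function('p')(30, a)), Rational(1, 2)) = Pow(Add(2120, Add(-4, 30, -10)), Rational(1, 2)) = Pow(Add(2120, 16), Rational(1, 2)) = Pow(2136, Rational(1, 2)) = Mul(2, Pow(534, Rational(1, 2)))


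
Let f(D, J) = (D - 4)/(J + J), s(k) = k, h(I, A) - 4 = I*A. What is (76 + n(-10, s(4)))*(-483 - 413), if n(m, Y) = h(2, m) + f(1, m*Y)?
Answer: -268968/5 ≈ -53794.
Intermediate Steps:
h(I, A) = 4 + A*I (h(I, A) = 4 + I*A = 4 + A*I)
f(D, J) = (-4 + D)/(2*J) (f(D, J) = (-4 + D)/((2*J)) = (-4 + D)*(1/(2*J)) = (-4 + D)/(2*J))
n(m, Y) = 4 + 2*m - 3/(2*Y*m) (n(m, Y) = (4 + m*2) + (-4 + 1)/(2*((m*Y))) = (4 + 2*m) + (½)*(-3)/(Y*m) = (4 + 2*m) + (½)*(1/(Y*m))*(-3) = (4 + 2*m) - 3/(2*Y*m) = 4 + 2*m - 3/(2*Y*m))
(76 + n(-10, s(4)))*(-483 - 413) = (76 + (4 + 2*(-10) - 3/2/(4*(-10))))*(-483 - 413) = (76 + (4 - 20 - 3/2*¼*(-⅒)))*(-896) = (76 + (4 - 20 + 3/80))*(-896) = (76 - 1277/80)*(-896) = (4803/80)*(-896) = -268968/5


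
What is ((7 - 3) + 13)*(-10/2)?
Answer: -85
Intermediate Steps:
((7 - 3) + 13)*(-10/2) = (4 + 13)*(-10*1/2) = 17*(-5) = -85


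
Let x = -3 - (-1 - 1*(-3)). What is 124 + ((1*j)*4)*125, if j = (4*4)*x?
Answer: -39876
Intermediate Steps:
x = -5 (x = -3 - (-1 + 3) = -3 - 1*2 = -3 - 2 = -5)
j = -80 (j = (4*4)*(-5) = 16*(-5) = -80)
124 + ((1*j)*4)*125 = 124 + ((1*(-80))*4)*125 = 124 - 80*4*125 = 124 - 320*125 = 124 - 40000 = -39876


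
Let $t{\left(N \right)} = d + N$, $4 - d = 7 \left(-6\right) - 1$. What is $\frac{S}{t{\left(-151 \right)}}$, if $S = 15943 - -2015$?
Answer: $- \frac{8979}{52} \approx -172.67$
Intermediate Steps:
$d = 47$ ($d = 4 - \left(7 \left(-6\right) - 1\right) = 4 - \left(-42 - 1\right) = 4 - -43 = 4 + 43 = 47$)
$t{\left(N \right)} = 47 + N$
$S = 17958$ ($S = 15943 + 2015 = 17958$)
$\frac{S}{t{\left(-151 \right)}} = \frac{17958}{47 - 151} = \frac{17958}{-104} = 17958 \left(- \frac{1}{104}\right) = - \frac{8979}{52}$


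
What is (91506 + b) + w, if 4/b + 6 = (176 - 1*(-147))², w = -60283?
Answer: 3257277033/104323 ≈ 31223.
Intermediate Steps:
b = 4/104323 (b = 4/(-6 + (176 - 1*(-147))²) = 4/(-6 + (176 + 147)²) = 4/(-6 + 323²) = 4/(-6 + 104329) = 4/104323 ≈ 3.8342e-5)
(91506 + b) + w = (91506 + 4/104323) - 60283 = 9546180442/104323 - 60283 = 3257277033/104323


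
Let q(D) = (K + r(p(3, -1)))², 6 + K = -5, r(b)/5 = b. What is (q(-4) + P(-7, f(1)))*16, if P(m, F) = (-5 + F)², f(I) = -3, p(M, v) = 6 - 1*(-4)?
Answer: 25360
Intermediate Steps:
p(M, v) = 10 (p(M, v) = 6 + 4 = 10)
r(b) = 5*b
K = -11 (K = -6 - 5 = -11)
q(D) = 1521 (q(D) = (-11 + 5*10)² = (-11 + 50)² = 39² = 1521)
(q(-4) + P(-7, f(1)))*16 = (1521 + (-5 - 3)²)*16 = (1521 + (-8)²)*16 = (1521 + 64)*16 = 1585*16 = 25360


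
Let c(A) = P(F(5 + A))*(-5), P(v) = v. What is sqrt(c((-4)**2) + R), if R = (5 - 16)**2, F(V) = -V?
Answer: sqrt(226) ≈ 15.033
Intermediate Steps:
R = 121 (R = (-11)**2 = 121)
c(A) = 25 + 5*A (c(A) = -(5 + A)*(-5) = (-5 - A)*(-5) = 25 + 5*A)
sqrt(c((-4)**2) + R) = sqrt((25 + 5*(-4)**2) + 121) = sqrt((25 + 5*16) + 121) = sqrt((25 + 80) + 121) = sqrt(105 + 121) = sqrt(226)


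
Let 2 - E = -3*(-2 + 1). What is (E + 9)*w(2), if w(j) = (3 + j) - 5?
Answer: 0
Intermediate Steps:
w(j) = -2 + j
E = -1 (E = 2 - (-3)*(-2 + 1) = 2 - (-3)*(-1) = 2 - 1*3 = 2 - 3 = -1)
(E + 9)*w(2) = (-1 + 9)*(-2 + 2) = 8*0 = 0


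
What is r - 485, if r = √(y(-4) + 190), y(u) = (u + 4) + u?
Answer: -485 + √186 ≈ -471.36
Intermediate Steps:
y(u) = 4 + 2*u (y(u) = (4 + u) + u = 4 + 2*u)
r = √186 (r = √((4 + 2*(-4)) + 190) = √((4 - 8) + 190) = √(-4 + 190) = √186 ≈ 13.638)
r - 485 = √186 - 485 = -485 + √186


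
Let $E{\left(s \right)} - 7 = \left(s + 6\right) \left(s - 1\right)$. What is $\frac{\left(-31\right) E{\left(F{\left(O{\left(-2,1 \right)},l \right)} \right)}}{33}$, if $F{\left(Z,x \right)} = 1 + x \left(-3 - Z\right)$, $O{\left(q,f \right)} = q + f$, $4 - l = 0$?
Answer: $- \frac{155}{11} \approx -14.091$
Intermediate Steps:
$l = 4$ ($l = 4 - 0 = 4 + 0 = 4$)
$O{\left(q,f \right)} = f + q$
$E{\left(s \right)} = 7 + \left(-1 + s\right) \left(6 + s\right)$ ($E{\left(s \right)} = 7 + \left(s + 6\right) \left(s - 1\right) = 7 + \left(6 + s\right) \left(-1 + s\right) = 7 + \left(-1 + s\right) \left(6 + s\right)$)
$\frac{\left(-31\right) E{\left(F{\left(O{\left(-2,1 \right)},l \right)} \right)}}{33} = \frac{\left(-31\right) \left(1 + \left(1 - 12 - \left(1 - 2\right) 4\right)^{2} + 5 \left(1 - 12 - \left(1 - 2\right) 4\right)\right)}{33} = - 31 \left(1 + \left(1 - 12 - \left(-1\right) 4\right)^{2} + 5 \left(1 - 12 - \left(-1\right) 4\right)\right) \frac{1}{33} = - 31 \left(1 + \left(1 - 12 + 4\right)^{2} + 5 \left(1 - 12 + 4\right)\right) \frac{1}{33} = - 31 \left(1 + \left(-7\right)^{2} + 5 \left(-7\right)\right) \frac{1}{33} = - 31 \left(1 + 49 - 35\right) \frac{1}{33} = \left(-31\right) 15 \cdot \frac{1}{33} = \left(-465\right) \frac{1}{33} = - \frac{155}{11}$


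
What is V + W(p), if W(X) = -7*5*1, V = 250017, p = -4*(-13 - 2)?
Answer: 249982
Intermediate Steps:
p = 60 (p = -4*(-15) = 60)
W(X) = -35 (W(X) = -35*1 = -35)
V + W(p) = 250017 - 35 = 249982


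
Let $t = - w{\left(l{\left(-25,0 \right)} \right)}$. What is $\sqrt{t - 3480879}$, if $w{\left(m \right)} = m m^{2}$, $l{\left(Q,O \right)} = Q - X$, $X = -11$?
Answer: $i \sqrt{3478135} \approx 1865.0 i$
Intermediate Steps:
$l{\left(Q,O \right)} = 11 + Q$ ($l{\left(Q,O \right)} = Q - -11 = Q + 11 = 11 + Q$)
$w{\left(m \right)} = m^{3}$
$t = 2744$ ($t = - \left(11 - 25\right)^{3} = - \left(-14\right)^{3} = \left(-1\right) \left(-2744\right) = 2744$)
$\sqrt{t - 3480879} = \sqrt{2744 - 3480879} = \sqrt{-3478135} = i \sqrt{3478135}$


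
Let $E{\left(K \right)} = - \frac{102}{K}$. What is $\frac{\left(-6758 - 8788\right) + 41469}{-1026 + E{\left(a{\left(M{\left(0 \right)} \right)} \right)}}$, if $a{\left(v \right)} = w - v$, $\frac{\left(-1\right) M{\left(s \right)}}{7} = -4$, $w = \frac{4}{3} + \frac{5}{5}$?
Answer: $- \frac{665357}{26232} \approx -25.364$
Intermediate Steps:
$w = \frac{7}{3}$ ($w = 4 \cdot \frac{1}{3} + 5 \cdot \frac{1}{5} = \frac{4}{3} + 1 = \frac{7}{3} \approx 2.3333$)
$M{\left(s \right)} = 28$ ($M{\left(s \right)} = \left(-7\right) \left(-4\right) = 28$)
$a{\left(v \right)} = \frac{7}{3} - v$
$\frac{\left(-6758 - 8788\right) + 41469}{-1026 + E{\left(a{\left(M{\left(0 \right)} \right)} \right)}} = \frac{\left(-6758 - 8788\right) + 41469}{-1026 - \frac{102}{\frac{7}{3} - 28}} = \frac{-15546 + 41469}{-1026 - \frac{102}{\frac{7}{3} - 28}} = \frac{25923}{-1026 - \frac{102}{- \frac{77}{3}}} = \frac{25923}{-1026 - - \frac{306}{77}} = \frac{25923}{-1026 + \frac{306}{77}} = \frac{25923}{- \frac{78696}{77}} = 25923 \left(- \frac{77}{78696}\right) = - \frac{665357}{26232}$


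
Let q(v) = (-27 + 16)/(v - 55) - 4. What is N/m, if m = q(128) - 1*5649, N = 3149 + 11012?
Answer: -1033753/412680 ≈ -2.5050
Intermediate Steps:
q(v) = -4 - 11/(-55 + v) (q(v) = -11/(-55 + v) - 4 = -4 - 11/(-55 + v))
N = 14161
m = -412680/73 (m = (209 - 4*128)/(-55 + 128) - 1*5649 = (209 - 512)/73 - 5649 = (1/73)*(-303) - 5649 = -303/73 - 5649 = -412680/73 ≈ -5653.1)
N/m = 14161/(-412680/73) = 14161*(-73/412680) = -1033753/412680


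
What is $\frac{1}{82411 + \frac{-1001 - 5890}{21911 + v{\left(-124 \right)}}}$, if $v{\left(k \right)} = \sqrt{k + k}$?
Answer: $\frac{6594120791793}{543426014725394218} - \frac{2297 i \sqrt{62}}{543426014725394218} \approx 1.2134 \cdot 10^{-5} - 3.3283 \cdot 10^{-14} i$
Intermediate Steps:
$v{\left(k \right)} = \sqrt{2} \sqrt{k}$ ($v{\left(k \right)} = \sqrt{2 k} = \sqrt{2} \sqrt{k}$)
$\frac{1}{82411 + \frac{-1001 - 5890}{21911 + v{\left(-124 \right)}}} = \frac{1}{82411 + \frac{-1001 - 5890}{21911 + \sqrt{2} \sqrt{-124}}} = \frac{1}{82411 - \frac{6891}{21911 + \sqrt{2} \cdot 2 i \sqrt{31}}} = \frac{1}{82411 - \frac{6891}{21911 + 2 i \sqrt{62}}}$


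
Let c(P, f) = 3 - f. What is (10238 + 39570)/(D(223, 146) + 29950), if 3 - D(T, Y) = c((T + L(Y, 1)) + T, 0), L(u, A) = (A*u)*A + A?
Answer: 24904/14975 ≈ 1.6630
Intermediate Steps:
L(u, A) = A + u*A² (L(u, A) = u*A² + A = A + u*A²)
D(T, Y) = 0 (D(T, Y) = 3 - (3 - 1*0) = 3 - (3 + 0) = 3 - 1*3 = 3 - 3 = 0)
(10238 + 39570)/(D(223, 146) + 29950) = (10238 + 39570)/(0 + 29950) = 49808/29950 = 49808*(1/29950) = 24904/14975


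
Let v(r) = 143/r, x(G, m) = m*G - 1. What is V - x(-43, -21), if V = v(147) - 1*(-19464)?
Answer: 2728757/147 ≈ 18563.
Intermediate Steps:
x(G, m) = -1 + G*m (x(G, m) = G*m - 1 = -1 + G*m)
V = 2861351/147 (V = 143/147 - 1*(-19464) = 143*(1/147) + 19464 = 143/147 + 19464 = 2861351/147 ≈ 19465.)
V - x(-43, -21) = 2861351/147 - (-1 - 43*(-21)) = 2861351/147 - (-1 + 903) = 2861351/147 - 1*902 = 2861351/147 - 902 = 2728757/147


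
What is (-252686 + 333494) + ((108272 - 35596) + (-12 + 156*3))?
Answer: 153940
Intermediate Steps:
(-252686 + 333494) + ((108272 - 35596) + (-12 + 156*3)) = 80808 + (72676 + (-12 + 468)) = 80808 + (72676 + 456) = 80808 + 73132 = 153940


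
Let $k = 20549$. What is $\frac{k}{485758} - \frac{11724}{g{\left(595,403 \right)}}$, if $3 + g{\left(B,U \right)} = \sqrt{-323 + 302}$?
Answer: $\frac{2847616141}{2428790} + \frac{1954 i \sqrt{21}}{5} \approx 1172.4 + 1790.9 i$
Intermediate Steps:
$g{\left(B,U \right)} = -3 + i \sqrt{21}$ ($g{\left(B,U \right)} = -3 + \sqrt{-323 + 302} = -3 + \sqrt{-21} = -3 + i \sqrt{21}$)
$\frac{k}{485758} - \frac{11724}{g{\left(595,403 \right)}} = \frac{20549}{485758} - \frac{11724}{-3 + i \sqrt{21}}$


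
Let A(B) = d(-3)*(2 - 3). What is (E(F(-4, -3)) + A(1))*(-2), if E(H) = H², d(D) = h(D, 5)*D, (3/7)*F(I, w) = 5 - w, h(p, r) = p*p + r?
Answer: -7028/9 ≈ -780.89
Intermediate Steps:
h(p, r) = r + p² (h(p, r) = p² + r = r + p²)
F(I, w) = 35/3 - 7*w/3 (F(I, w) = 7*(5 - w)/3 = 35/3 - 7*w/3)
d(D) = D*(5 + D²) (d(D) = (5 + D²)*D = D*(5 + D²))
A(B) = 42 (A(B) = (-3*(5 + (-3)²))*(2 - 3) = -3*(5 + 9)*(-1) = -3*14*(-1) = -42*(-1) = 42)
(E(F(-4, -3)) + A(1))*(-2) = ((35/3 - 7/3*(-3))² + 42)*(-2) = ((35/3 + 7)² + 42)*(-2) = ((56/3)² + 42)*(-2) = (3136/9 + 42)*(-2) = (3514/9)*(-2) = -7028/9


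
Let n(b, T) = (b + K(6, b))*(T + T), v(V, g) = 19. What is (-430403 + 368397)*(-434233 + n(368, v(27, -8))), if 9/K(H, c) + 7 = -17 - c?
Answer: 364812190275/14 ≈ 2.6058e+10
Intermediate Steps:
K(H, c) = 9/(-24 - c) (K(H, c) = 9/(-7 + (-17 - c)) = 9/(-24 - c))
n(b, T) = 2*T*(b - 9/(24 + b)) (n(b, T) = (b - 9/(24 + b))*(T + T) = (b - 9/(24 + b))*(2*T) = 2*T*(b - 9/(24 + b)))
(-430403 + 368397)*(-434233 + n(368, v(27, -8))) = (-430403 + 368397)*(-434233 + 2*19*(-9 + 368*(24 + 368))/(24 + 368)) = -62006*(-434233 + 2*19*(-9 + 368*392)/392) = -62006*(-434233 + 2*19*(1/392)*(-9 + 144256)) = -62006*(-434233 + 2*19*(1/392)*144247) = -62006*(-434233 + 2740693/196) = -62006*(-82368975/196) = 364812190275/14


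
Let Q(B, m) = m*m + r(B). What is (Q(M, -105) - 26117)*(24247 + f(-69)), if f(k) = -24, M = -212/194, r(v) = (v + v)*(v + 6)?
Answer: -3442125603420/9409 ≈ -3.6583e+8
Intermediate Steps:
r(v) = 2*v*(6 + v) (r(v) = (2*v)*(6 + v) = 2*v*(6 + v))
M = -106/97 (M = -212*1/194 = -106/97 ≈ -1.0928)
Q(B, m) = m**2 + 2*B*(6 + B) (Q(B, m) = m*m + 2*B*(6 + B) = m**2 + 2*B*(6 + B))
(Q(M, -105) - 26117)*(24247 + f(-69)) = (((-105)**2 + 2*(-106/97)*(6 - 106/97)) - 26117)*(24247 - 24) = ((11025 + 2*(-106/97)*(476/97)) - 26117)*24223 = ((11025 - 100912/9409) - 26117)*24223 = (103633313/9409 - 26117)*24223 = -142101540/9409*24223 = -3442125603420/9409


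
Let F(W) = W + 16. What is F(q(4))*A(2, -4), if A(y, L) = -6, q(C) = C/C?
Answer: -102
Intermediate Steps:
q(C) = 1
F(W) = 16 + W
F(q(4))*A(2, -4) = (16 + 1)*(-6) = 17*(-6) = -102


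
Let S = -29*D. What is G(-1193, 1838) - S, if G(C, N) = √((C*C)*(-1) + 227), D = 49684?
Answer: 1440836 + I*√1423022 ≈ 1.4408e+6 + 1192.9*I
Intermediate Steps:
G(C, N) = √(227 - C²) (G(C, N) = √(C²*(-1) + 227) = √(-C² + 227) = √(227 - C²))
S = -1440836 (S = -29*49684 = -1440836)
G(-1193, 1838) - S = √(227 - 1*(-1193)²) - 1*(-1440836) = √(227 - 1*1423249) + 1440836 = √(227 - 1423249) + 1440836 = √(-1423022) + 1440836 = I*√1423022 + 1440836 = 1440836 + I*√1423022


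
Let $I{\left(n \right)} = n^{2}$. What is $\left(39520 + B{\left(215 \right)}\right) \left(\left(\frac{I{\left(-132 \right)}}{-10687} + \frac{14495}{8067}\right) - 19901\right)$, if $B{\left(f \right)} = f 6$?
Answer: $- \frac{70017359523662320}{86212029} \approx -8.1215 \cdot 10^{8}$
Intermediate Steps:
$B{\left(f \right)} = 6 f$
$\left(39520 + B{\left(215 \right)}\right) \left(\left(\frac{I{\left(-132 \right)}}{-10687} + \frac{14495}{8067}\right) - 19901\right) = \left(39520 + 6 \cdot 215\right) \left(\left(\frac{\left(-132\right)^{2}}{-10687} + \frac{14495}{8067}\right) - 19901\right) = \left(39520 + 1290\right) \left(\left(17424 \left(- \frac{1}{10687}\right) + 14495 \cdot \frac{1}{8067}\right) - 19901\right) = 40810 \left(\left(- \frac{17424}{10687} + \frac{14495}{8067}\right) - 19901\right) = 40810 \left(\frac{14348657}{86212029} - 19901\right) = 40810 \left(- \frac{1715691240472}{86212029}\right) = - \frac{70017359523662320}{86212029}$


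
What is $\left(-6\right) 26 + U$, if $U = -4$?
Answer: $-160$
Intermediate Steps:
$\left(-6\right) 26 + U = \left(-6\right) 26 - 4 = -156 - 4 = -160$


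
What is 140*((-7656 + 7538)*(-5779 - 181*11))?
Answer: 128360400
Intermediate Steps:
140*((-7656 + 7538)*(-5779 - 181*11)) = 140*(-118*(-5779 - 1991)) = 140*(-118*(-7770)) = 140*916860 = 128360400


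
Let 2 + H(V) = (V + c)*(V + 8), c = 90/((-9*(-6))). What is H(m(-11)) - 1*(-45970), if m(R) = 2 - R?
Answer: 46276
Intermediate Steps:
c = 5/3 (c = 90/54 = 90*(1/54) = 5/3 ≈ 1.6667)
H(V) = -2 + (8 + V)*(5/3 + V) (H(V) = -2 + (V + 5/3)*(V + 8) = -2 + (5/3 + V)*(8 + V) = -2 + (8 + V)*(5/3 + V))
H(m(-11)) - 1*(-45970) = (34/3 + (2 - 1*(-11))² + 29*(2 - 1*(-11))/3) - 1*(-45970) = (34/3 + (2 + 11)² + 29*(2 + 11)/3) + 45970 = (34/3 + 13² + (29/3)*13) + 45970 = (34/3 + 169 + 377/3) + 45970 = 306 + 45970 = 46276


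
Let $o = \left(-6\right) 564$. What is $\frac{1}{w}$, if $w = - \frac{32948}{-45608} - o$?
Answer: $\frac{11402}{38592605} \approx 0.00029545$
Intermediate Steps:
$o = -3384$
$w = \frac{38592605}{11402}$ ($w = - \frac{32948}{-45608} - -3384 = \left(-32948\right) \left(- \frac{1}{45608}\right) + 3384 = \frac{8237}{11402} + 3384 = \frac{38592605}{11402} \approx 3384.7$)
$\frac{1}{w} = \frac{1}{\frac{38592605}{11402}} = \frac{11402}{38592605}$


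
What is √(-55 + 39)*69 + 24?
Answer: 24 + 276*I ≈ 24.0 + 276.0*I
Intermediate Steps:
√(-55 + 39)*69 + 24 = √(-16)*69 + 24 = (4*I)*69 + 24 = 276*I + 24 = 24 + 276*I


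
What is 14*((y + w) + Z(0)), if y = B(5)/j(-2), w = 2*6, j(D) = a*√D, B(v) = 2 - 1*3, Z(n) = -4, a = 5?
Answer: 112 + 7*I*√2/5 ≈ 112.0 + 1.9799*I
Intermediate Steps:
B(v) = -1 (B(v) = 2 - 3 = -1)
j(D) = 5*√D
w = 12
y = I*√2/10 (y = -1/(5*√(-2)) = -1/(5*(I*√2)) = -1/(5*I*√2) = -(-1)*I*√2/10 = I*√2/10 ≈ 0.14142*I)
14*((y + w) + Z(0)) = 14*((I*√2/10 + 12) - 4) = 14*((12 + I*√2/10) - 4) = 14*(8 + I*√2/10) = 112 + 7*I*√2/5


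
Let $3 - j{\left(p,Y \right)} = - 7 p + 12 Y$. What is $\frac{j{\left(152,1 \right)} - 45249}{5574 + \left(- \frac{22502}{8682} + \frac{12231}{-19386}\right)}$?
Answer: $- \frac{137745538572}{17363210321} \approx -7.9332$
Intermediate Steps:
$j{\left(p,Y \right)} = 3 - 12 Y + 7 p$ ($j{\left(p,Y \right)} = 3 - \left(- 7 p + 12 Y\right) = 3 - 12 Y + 7 p$)
$\frac{j{\left(152,1 \right)} - 45249}{5574 + \left(- \frac{22502}{8682} + \frac{12231}{-19386}\right)} = \frac{\left(3 - 12 + 7 \cdot 152\right) - 45249}{5574 + \left(- \frac{22502}{8682} + \frac{12231}{-19386}\right)} = \frac{\left(3 - 12 + 1064\right) - 45249}{5574 + \left(\left(-22502\right) \frac{1}{8682} + 12231 \left(- \frac{1}{19386}\right)\right)} = \frac{1055 - 45249}{5574 - \frac{10044691}{3116838}} = - \frac{44194}{5574 - \frac{10044691}{3116838}} = - \frac{44194}{\frac{17363210321}{3116838}} = \left(-44194\right) \frac{3116838}{17363210321} = - \frac{137745538572}{17363210321}$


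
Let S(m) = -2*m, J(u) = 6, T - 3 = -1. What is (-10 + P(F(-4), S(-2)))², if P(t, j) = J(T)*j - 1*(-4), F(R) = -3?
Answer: 324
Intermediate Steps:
T = 2 (T = 3 - 1 = 2)
P(t, j) = 4 + 6*j (P(t, j) = 6*j - 1*(-4) = 6*j + 4 = 4 + 6*j)
(-10 + P(F(-4), S(-2)))² = (-10 + (4 + 6*(-2*(-2))))² = (-10 + (4 + 6*4))² = (-10 + (4 + 24))² = (-10 + 28)² = 18² = 324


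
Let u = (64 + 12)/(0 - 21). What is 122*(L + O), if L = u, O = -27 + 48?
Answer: 44530/21 ≈ 2120.5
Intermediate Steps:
O = 21
u = -76/21 (u = 76/(-21) = 76*(-1/21) = -76/21 ≈ -3.6190)
L = -76/21 ≈ -3.6190
122*(L + O) = 122*(-76/21 + 21) = 122*(365/21) = 44530/21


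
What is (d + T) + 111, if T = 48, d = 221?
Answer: 380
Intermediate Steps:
(d + T) + 111 = (221 + 48) + 111 = 269 + 111 = 380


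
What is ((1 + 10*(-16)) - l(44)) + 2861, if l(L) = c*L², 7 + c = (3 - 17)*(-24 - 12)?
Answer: -959490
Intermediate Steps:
c = 497 (c = -7 + (3 - 17)*(-24 - 12) = -7 - 14*(-36) = -7 + 504 = 497)
l(L) = 497*L²
((1 + 10*(-16)) - l(44)) + 2861 = ((1 + 10*(-16)) - 497*44²) + 2861 = ((1 - 160) - 497*1936) + 2861 = (-159 - 1*962192) + 2861 = (-159 - 962192) + 2861 = -962351 + 2861 = -959490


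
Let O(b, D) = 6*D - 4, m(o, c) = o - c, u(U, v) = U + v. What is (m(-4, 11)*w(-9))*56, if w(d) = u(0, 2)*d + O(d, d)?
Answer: 63840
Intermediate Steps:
O(b, D) = -4 + 6*D
w(d) = -4 + 8*d (w(d) = (0 + 2)*d + (-4 + 6*d) = 2*d + (-4 + 6*d) = -4 + 8*d)
(m(-4, 11)*w(-9))*56 = ((-4 - 1*11)*(-4 + 8*(-9)))*56 = ((-4 - 11)*(-4 - 72))*56 = -15*(-76)*56 = 1140*56 = 63840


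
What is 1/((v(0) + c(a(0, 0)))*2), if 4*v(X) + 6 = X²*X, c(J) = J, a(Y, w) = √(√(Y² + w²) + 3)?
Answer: 1 + 2*√3/3 ≈ 2.1547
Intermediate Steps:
a(Y, w) = √(3 + √(Y² + w²))
v(X) = -3/2 + X³/4 (v(X) = -3/2 + (X²*X)/4 = -3/2 + X³/4)
1/((v(0) + c(a(0, 0)))*2) = 1/(((-3/2 + (¼)*0³) + √(3 + √(0² + 0²)))*2) = 1/(((-3/2 + (¼)*0) + √(3 + √(0 + 0)))*2) = 1/(((-3/2 + 0) + √(3 + √0))*2) = 1/((-3/2 + √(3 + 0))*2) = 1/((-3/2 + √3)*2) = 1/(-3 + 2*√3)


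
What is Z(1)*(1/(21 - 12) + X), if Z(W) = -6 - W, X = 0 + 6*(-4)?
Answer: 1505/9 ≈ 167.22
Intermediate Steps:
X = -24 (X = 0 - 24 = -24)
Z(1)*(1/(21 - 12) + X) = (-6 - 1*1)*(1/(21 - 12) - 24) = (-6 - 1)*(1/9 - 24) = -7*(⅑ - 24) = -7*(-215/9) = 1505/9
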